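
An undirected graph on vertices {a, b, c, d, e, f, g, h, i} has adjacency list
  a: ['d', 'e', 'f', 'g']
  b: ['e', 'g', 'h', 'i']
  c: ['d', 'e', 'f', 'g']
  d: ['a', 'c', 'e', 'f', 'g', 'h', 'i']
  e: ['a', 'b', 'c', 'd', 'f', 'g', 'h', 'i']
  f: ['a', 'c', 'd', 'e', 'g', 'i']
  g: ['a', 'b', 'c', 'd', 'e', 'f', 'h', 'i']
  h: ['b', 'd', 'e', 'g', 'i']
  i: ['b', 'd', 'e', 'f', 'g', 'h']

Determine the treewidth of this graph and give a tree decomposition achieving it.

Treewidth 4.
One optimal decomposition is:
Bags: B1 = {c, d, e, f, g}  B2 = {a, d, e, f, g}  B3 = {d, e, f, g, i}  B4 = {d, e, g, h, i}  B5 = {b, e, g, h, i}
Tree: B1–B2, B2–B3, B3–B4, B4–B5

Each bag holds 5 vertices, so the decomposition has width 4, which upper-bounds the treewidth. Conversely, {d, e, g, h, i} is a clique of size 5, and the vertices of any clique must share a bag in every tree decomposition; so some bag has ≥ 5 vertices and tw(G) ≥ 4. Therefore the treewidth is 4.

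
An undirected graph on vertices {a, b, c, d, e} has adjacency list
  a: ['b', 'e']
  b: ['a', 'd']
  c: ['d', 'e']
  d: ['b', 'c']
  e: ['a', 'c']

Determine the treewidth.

A width-2 tree decomposition is:
Bags: B1 = {a, c, e}  B2 = {a, c, d}  B3 = {a, b, d}
Tree: B1–B2, B2–B3
The largest bag has 3 vertices, giving width 2; this decomposition certifies tw(G) ≤ 2. Since a–e–c–d–b–a is a cycle in G, G is not acyclic. Forests are exactly the graphs of treewidth ≤ 1, so tw(G) ≥ 2. Combining the bounds, tw(G) = 2.

2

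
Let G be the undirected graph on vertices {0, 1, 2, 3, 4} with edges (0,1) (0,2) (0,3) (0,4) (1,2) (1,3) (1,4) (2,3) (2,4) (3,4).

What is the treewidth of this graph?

A width-4 tree decomposition is:
Bags: B1 = {0, 1, 2, 3, 4}
Tree: (single bag)
A single bag containing all 5 vertices is trivially a valid decomposition of width 4. On the other hand G contains the 5-clique {0, 1, 2, 3, 4}. A clique must lie in a single bag of any decomposition, so no decomposition can have width below 4. The upper and lower bounds meet at 4, so that is the treewidth.

4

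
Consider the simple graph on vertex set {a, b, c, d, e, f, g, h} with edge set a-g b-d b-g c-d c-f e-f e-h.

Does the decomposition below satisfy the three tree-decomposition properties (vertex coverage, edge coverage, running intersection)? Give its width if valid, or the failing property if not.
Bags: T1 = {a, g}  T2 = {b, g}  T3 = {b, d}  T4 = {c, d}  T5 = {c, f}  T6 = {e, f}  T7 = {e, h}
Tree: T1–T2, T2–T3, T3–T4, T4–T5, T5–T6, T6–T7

Yes; width 1.

Checking the three conditions: (i) the bags cover all of {a, b, c, d, e, f, g, h}; (ii) for each edge, some bag contains both endpoints; (iii) the bags containing any fixed vertex form a subtree. All hold, so the decomposition is valid with width 2 − 1 = 1.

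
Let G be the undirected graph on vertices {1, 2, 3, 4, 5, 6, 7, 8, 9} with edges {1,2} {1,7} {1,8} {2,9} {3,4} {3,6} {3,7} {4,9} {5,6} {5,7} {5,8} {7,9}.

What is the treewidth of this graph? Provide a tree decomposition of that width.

The largest bag has 4 vertices, giving width 3; this decomposition certifies tw(G) ≤ 3. For the lower bound: the 4 vertex sets {1,2,8}, {9}, {7}, {3,4,5,6} are disjoint, each induces a connected subgraph, and every pair is joined by at least one edge of G. Contracting each set to a single vertex therefore yields K_{4} as a minor, and since treewidth is minor-monotone, tw(G) ≥ tw(K_{4}) = 3. Combining the bounds, tw(G) = 3.

Treewidth 3.
One such decomposition:
Bags: B1 = {1, 2, 8, 9}  B2 = {1, 7, 8, 9}  B3 = {5, 7, 8, 9}  B4 = {4, 5, 7, 9}  B5 = {3, 4, 5, 7}  B6 = {3, 4, 5, 6}
Tree: B1–B2, B2–B3, B3–B4, B4–B5, B5–B6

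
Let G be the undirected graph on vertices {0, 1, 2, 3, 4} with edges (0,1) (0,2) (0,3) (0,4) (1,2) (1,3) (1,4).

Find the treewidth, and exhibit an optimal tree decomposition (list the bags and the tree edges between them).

The largest bag has 3 vertices, giving width 2; this decomposition certifies tw(G) ≤ 2. Conversely, {0, 1, 2} is a clique of size 3, and the vertices of any clique must share a bag in every tree decomposition; so some bag has ≥ 3 vertices and tw(G) ≥ 2. The upper and lower bounds meet at 2, so that is the treewidth.

Treewidth 2.
One such decomposition:
Bags: B1 = {0, 1, 3}  B2 = {0, 1, 4}  B3 = {0, 1, 2}
Tree: B1–B2, B2–B3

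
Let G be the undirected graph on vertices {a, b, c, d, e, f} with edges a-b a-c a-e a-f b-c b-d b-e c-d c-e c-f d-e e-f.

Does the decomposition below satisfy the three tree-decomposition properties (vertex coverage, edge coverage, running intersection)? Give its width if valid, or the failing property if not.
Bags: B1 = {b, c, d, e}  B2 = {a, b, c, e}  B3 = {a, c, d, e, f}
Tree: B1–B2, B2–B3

No — bags containing vertex d are not connected in the tree.

A tree decomposition must satisfy three properties: every vertex lies in some bag; for every edge, both endpoints lie together in some bag; and for every vertex, the bags containing it form a connected subtree. Here bags containing vertex d are not connected in the tree, so the decomposition is invalid.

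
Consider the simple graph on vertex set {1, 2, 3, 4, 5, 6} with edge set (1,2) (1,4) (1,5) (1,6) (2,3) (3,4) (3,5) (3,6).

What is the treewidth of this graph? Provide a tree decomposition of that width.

Treewidth 2.
Bags: B1 = {1, 3, 4}  B2 = {1, 2, 3}  B3 = {1, 3, 5}  B4 = {1, 3, 6}
Tree: B1–B2, B2–B3, B3–B4

Each bag holds 3 vertices, so the decomposition has width 2, which upper-bounds the treewidth. For the lower bound, G contains the cycle 1–4–3–2–1, so G is not a forest; only forests have treewidth ≤ 1, hence tw(G) ≥ 2. The upper and lower bounds meet at 2, so that is the treewidth.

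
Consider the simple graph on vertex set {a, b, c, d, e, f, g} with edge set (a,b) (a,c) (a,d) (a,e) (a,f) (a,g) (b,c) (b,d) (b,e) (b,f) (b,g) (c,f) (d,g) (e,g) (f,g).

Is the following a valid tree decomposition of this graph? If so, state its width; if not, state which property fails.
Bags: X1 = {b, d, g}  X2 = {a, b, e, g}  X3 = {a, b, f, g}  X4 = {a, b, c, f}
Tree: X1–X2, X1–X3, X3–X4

A tree decomposition must satisfy three properties: every vertex lies in some bag; for every edge, both endpoints lie together in some bag; and for every vertex, the bags containing it form a connected subtree. Here edge (a,d) lies in no bag, so the decomposition is invalid.

No — edge (a,d) lies in no bag.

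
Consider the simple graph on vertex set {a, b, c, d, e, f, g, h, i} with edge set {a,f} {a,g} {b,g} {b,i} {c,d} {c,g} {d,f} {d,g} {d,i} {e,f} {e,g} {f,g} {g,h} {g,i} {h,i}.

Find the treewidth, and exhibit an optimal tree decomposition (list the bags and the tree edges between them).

Treewidth 2.
Bags: B1 = {d, g, i}  B2 = {d, f, g}  B3 = {b, g, i}  B4 = {e, f, g}  B5 = {a, f, g}  B6 = {c, d, g}  B7 = {g, h, i}
Tree: B1–B2, B1–B3, B2–B4, B2–B5, B1–B6, B1–B7

Each bag holds 3 vertices, so the decomposition has width 2, which upper-bounds the treewidth. Conversely, {c, d, g} is a clique of size 3, and the vertices of any clique must share a bag in every tree decomposition; so some bag has ≥ 3 vertices and tw(G) ≥ 2. The upper and lower bounds meet at 2, so that is the treewidth.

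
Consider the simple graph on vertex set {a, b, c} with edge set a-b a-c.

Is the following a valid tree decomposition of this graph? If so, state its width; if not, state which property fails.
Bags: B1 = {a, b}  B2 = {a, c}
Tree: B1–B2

Yes; width 1.

Every vertex of G appears in some bag (union = {a, b, c}); every edge is covered by a bag; and for each vertex v the set of bags containing v is connected in the bag tree. The decomposition is therefore valid. The largest bag has 2 vertices, so the width is 1.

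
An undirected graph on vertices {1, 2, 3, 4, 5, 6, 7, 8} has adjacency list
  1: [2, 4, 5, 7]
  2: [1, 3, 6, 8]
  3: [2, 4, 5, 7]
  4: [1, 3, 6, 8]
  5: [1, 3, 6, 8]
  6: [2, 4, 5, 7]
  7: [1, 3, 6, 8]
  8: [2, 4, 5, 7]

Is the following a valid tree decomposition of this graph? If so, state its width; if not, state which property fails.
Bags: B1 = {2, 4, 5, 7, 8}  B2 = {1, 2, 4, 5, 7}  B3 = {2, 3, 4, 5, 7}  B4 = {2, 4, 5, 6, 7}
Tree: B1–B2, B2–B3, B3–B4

Yes; width 4.

Vertex coverage: the bags together contain {1, 2, 3, 4, 5, 6, 7, 8}, the full vertex set. Edge coverage: each edge of G has both endpoints in at least one bag. Running intersection: for every vertex, the bags containing it form a connected subtree. All three properties hold, so this is a valid tree decomposition of width max|bag| − 1 = 4, and hence tw(G) ≤ 4.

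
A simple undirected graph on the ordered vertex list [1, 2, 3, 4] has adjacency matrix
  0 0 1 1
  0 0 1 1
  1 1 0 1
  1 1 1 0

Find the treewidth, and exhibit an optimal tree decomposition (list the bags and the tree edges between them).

Treewidth 2.
Bags: B1 = {2, 3, 4}  B2 = {1, 3, 4}
Tree: B1–B2

The largest bag has 3 vertices, giving width 2; this decomposition certifies tw(G) ≤ 2. On the other hand G contains the 3-clique {1, 3, 4}. A clique must lie in a single bag of any decomposition, so no decomposition can have width below 2. Therefore the treewidth is 2.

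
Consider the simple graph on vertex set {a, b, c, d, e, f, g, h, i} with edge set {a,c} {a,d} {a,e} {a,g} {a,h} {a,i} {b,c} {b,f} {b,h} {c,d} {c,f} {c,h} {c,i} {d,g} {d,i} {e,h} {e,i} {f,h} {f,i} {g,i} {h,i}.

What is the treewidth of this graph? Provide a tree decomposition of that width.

Every bag has size at most 4, so the width is 4 − 1 = 3 and tw(G) ≤ 3. On the other hand G contains the 4-clique {b, c, f, h}. A clique must lie in a single bag of any decomposition, so no decomposition can have width below 3. The upper and lower bounds meet at 3, so that is the treewidth.

Treewidth 3.
Bags: B1 = {a, c, h, i}  B2 = {a, c, d, i}  B3 = {c, f, h, i}  B4 = {a, d, g, i}  B5 = {b, c, f, h}  B6 = {a, e, h, i}
Tree: B1–B2, B1–B3, B2–B4, B3–B5, B1–B6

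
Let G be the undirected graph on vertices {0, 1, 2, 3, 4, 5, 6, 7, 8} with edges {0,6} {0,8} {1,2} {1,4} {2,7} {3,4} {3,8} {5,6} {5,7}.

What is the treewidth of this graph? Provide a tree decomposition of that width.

Every bag has size at most 3, so the width is 3 − 1 = 2 and tw(G) ≤ 2. For the lower bound, G contains the cycle 5–6–0–8–3–4–1–2–7–5, so G is not a forest; only forests have treewidth ≤ 1, hence tw(G) ≥ 2. Hence tw(G) = 2 exactly.

Treewidth 2.
One such decomposition:
Bags: B1 = {0, 5, 6}  B2 = {0, 5, 8}  B3 = {3, 5, 8}  B4 = {3, 4, 5}  B5 = {1, 4, 5}  B6 = {1, 2, 5}  B7 = {2, 5, 7}
Tree: B1–B2, B2–B3, B3–B4, B4–B5, B5–B6, B6–B7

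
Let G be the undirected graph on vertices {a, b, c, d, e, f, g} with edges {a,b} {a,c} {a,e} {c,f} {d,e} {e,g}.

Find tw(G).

A width-1 tree decomposition is:
Bags: B1 = {e, g}  B2 = {a, e}  B3 = {a, c}  B4 = {a, b}  B5 = {d, e}  B6 = {c, f}
Tree: B1–B2, B2–B3, B2–B4, B1–B5, B3–B6
Each bag holds 2 vertices, so the decomposition has width 1, which upper-bounds the treewidth. G has an edge, so its treewidth is at least 1. Hence tw(G) = 1 exactly.

1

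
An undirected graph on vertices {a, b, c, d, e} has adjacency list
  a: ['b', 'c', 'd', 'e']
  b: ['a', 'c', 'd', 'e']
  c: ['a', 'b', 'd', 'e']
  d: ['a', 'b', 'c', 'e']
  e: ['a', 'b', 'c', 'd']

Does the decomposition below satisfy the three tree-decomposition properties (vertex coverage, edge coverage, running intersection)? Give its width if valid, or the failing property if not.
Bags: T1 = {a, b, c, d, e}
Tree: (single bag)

Yes; width 4.

Every vertex of G appears in some bag (union = {a, b, c, d, e}); every edge is covered by a bag; and for each vertex v the set of bags containing v is connected in the bag tree. The decomposition is therefore valid. The largest bag has 5 vertices, so the width is 4.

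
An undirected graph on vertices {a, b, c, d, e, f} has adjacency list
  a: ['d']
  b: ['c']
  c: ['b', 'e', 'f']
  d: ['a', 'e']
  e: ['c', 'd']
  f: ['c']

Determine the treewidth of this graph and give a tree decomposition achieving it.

The largest bag has 2 vertices, giving width 1; this decomposition certifies tw(G) ≤ 1. Any graph with an edge has treewidth ≥ 1, and G has the edge c–b. Combining the bounds, tw(G) = 1.

Treewidth 1.
Bags: B1 = {b, c}  B2 = {c, e}  B3 = {d, e}  B4 = {c, f}  B5 = {a, d}
Tree: B1–B2, B2–B3, B1–B4, B3–B5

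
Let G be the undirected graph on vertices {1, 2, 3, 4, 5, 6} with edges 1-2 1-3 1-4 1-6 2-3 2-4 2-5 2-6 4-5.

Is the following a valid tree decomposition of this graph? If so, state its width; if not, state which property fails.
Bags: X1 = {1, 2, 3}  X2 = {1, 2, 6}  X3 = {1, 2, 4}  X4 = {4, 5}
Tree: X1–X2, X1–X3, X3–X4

A tree decomposition must satisfy three properties: every vertex lies in some bag; for every edge, both endpoints lie together in some bag; and for every vertex, the bags containing it form a connected subtree. Here edge (2,5) lies in no bag, so the decomposition is invalid.

No — edge (2,5) lies in no bag.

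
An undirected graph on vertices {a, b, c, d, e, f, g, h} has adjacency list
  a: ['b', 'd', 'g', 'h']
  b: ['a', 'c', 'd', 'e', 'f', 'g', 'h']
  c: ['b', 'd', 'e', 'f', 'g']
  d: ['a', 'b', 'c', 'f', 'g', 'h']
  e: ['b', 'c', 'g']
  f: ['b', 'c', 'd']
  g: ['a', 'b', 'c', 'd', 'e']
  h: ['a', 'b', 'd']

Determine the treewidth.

3

A width-3 tree decomposition is:
Bags: B1 = {b, c, d, g}  B2 = {a, b, d, g}  B3 = {a, b, d, h}  B4 = {b, c, d, f}  B5 = {b, c, e, g}
Tree: B1–B2, B2–B3, B1–B4, B1–B5
Every bag has size at most 4, so the width is 4 − 1 = 3 and tw(G) ≤ 3. On the other hand G contains the 4-clique {b, c, d, g}. A clique must lie in a single bag of any decomposition, so no decomposition can have width below 3. The upper and lower bounds meet at 3, so that is the treewidth.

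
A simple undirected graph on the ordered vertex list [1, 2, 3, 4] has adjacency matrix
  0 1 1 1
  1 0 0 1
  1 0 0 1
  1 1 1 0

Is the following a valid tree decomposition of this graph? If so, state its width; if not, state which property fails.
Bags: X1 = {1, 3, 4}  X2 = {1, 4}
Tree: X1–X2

No — vertex 2 appears in no bag.

A tree decomposition must satisfy three properties: every vertex lies in some bag; for every edge, both endpoints lie together in some bag; and for every vertex, the bags containing it form a connected subtree. Here vertex 2 appears in no bag, so the decomposition is invalid.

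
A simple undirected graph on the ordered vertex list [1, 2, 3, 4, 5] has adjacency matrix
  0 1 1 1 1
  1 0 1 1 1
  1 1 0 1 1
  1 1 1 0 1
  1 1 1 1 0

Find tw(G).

A width-4 tree decomposition is:
Bags: B1 = {1, 2, 3, 4, 5}
Tree: (single bag)
With just one bag of size 5, the width is 5 − 1 = 4, so tw(G) ≤ 4. Conversely, {1, 2, 3, 4, 5} is a clique of size 5, and the vertices of any clique must share a bag in every tree decomposition; so some bag has ≥ 5 vertices and tw(G) ≥ 4. Combining the bounds, tw(G) = 4.

4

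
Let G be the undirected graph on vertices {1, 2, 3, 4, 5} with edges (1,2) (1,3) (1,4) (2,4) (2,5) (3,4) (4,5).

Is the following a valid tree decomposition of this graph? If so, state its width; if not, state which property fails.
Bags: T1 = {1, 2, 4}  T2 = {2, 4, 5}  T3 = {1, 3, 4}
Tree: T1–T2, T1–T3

Vertex coverage: the bags together contain {1, 2, 3, 4, 5}, the full vertex set. Edge coverage: each edge of G has both endpoints in at least one bag. Running intersection: for every vertex, the bags containing it form a connected subtree. All three properties hold, so this is a valid tree decomposition of width max|bag| − 1 = 2, and hence tw(G) ≤ 2.

Yes; width 2.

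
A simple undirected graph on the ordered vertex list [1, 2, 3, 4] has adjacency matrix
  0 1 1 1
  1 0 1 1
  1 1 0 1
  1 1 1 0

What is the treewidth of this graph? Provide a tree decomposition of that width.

A single bag containing all 4 vertices is trivially a valid decomposition of width 3. Conversely, {1, 2, 3, 4} is a clique of size 4, and the vertices of any clique must share a bag in every tree decomposition; so some bag has ≥ 4 vertices and tw(G) ≥ 3. The upper and lower bounds meet at 3, so that is the treewidth.

Treewidth 3.
One such decomposition:
Bags: B1 = {1, 2, 3, 4}
Tree: (single bag)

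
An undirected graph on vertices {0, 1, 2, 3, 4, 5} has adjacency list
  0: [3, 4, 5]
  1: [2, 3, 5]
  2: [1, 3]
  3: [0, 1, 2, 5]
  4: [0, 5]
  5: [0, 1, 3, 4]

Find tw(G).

2

A width-2 tree decomposition is:
Bags: B1 = {0, 4, 5}  B2 = {0, 3, 5}  B3 = {1, 3, 5}  B4 = {1, 2, 3}
Tree: B1–B2, B2–B3, B3–B4
Every bag has size at most 3, so the width is 3 − 1 = 2 and tw(G) ≤ 2. For the lower bound, the 3 vertices {0, 3, 5} are pairwise adjacent, and any tree decomposition puts a clique entirely inside one bag — forcing width ≥ 2. Therefore the treewidth is 2.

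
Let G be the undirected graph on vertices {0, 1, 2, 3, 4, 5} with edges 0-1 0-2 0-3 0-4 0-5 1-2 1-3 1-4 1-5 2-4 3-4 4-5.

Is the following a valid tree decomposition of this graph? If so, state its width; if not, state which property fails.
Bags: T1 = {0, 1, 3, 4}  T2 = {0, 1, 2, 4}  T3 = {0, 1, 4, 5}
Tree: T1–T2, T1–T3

Yes; width 3.

Checking the three conditions: (i) the bags cover all of {0, 1, 2, 3, 4, 5}; (ii) for each edge, some bag contains both endpoints; (iii) the bags containing any fixed vertex form a subtree. All hold, so the decomposition is valid with width 4 − 1 = 3.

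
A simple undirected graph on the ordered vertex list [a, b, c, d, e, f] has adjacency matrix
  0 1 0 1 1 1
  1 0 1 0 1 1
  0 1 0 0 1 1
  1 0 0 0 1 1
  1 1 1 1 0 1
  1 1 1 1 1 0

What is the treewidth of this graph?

3

A width-3 tree decomposition is:
Bags: B1 = {a, b, e, f}  B2 = {a, d, e, f}  B3 = {b, c, e, f}
Tree: B1–B2, B1–B3
Every bag has size at most 4, so the width is 4 − 1 = 3 and tw(G) ≤ 3. For the lower bound, the 4 vertices {b, c, e, f} are pairwise adjacent, and any tree decomposition puts a clique entirely inside one bag — forcing width ≥ 3. The upper and lower bounds meet at 3, so that is the treewidth.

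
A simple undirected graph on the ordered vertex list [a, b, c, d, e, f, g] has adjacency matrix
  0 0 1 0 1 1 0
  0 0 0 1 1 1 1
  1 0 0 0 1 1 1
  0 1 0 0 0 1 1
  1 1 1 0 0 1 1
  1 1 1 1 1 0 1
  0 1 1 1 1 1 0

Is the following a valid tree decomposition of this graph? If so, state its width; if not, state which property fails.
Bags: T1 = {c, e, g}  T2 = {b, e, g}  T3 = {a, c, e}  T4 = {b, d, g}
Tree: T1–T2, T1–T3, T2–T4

A tree decomposition must satisfy three properties: every vertex lies in some bag; for every edge, both endpoints lie together in some bag; and for every vertex, the bags containing it form a connected subtree. Here vertex f appears in no bag, so the decomposition is invalid.

No — vertex f appears in no bag.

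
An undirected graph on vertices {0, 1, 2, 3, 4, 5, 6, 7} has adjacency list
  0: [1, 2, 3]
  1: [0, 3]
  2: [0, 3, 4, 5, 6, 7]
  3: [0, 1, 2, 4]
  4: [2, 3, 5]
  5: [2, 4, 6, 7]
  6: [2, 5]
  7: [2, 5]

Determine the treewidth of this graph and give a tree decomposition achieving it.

Each bag holds 3 vertices, so the decomposition has width 2, which upper-bounds the treewidth. On the other hand G contains the 3-clique {0, 1, 3}. A clique must lie in a single bag of any decomposition, so no decomposition can have width below 2. Therefore the treewidth is 2.

Treewidth 2.
Bags: B1 = {2, 4, 5}  B2 = {2, 5, 7}  B3 = {2, 5, 6}  B4 = {2, 3, 4}  B5 = {0, 2, 3}  B6 = {0, 1, 3}
Tree: B1–B2, B2–B3, B1–B4, B4–B5, B5–B6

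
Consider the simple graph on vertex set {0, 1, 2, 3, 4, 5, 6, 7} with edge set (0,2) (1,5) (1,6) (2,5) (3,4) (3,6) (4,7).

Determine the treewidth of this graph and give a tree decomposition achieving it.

Treewidth 1.
One such decomposition:
Bags: B1 = {4, 7}  B2 = {3, 4}  B3 = {3, 6}  B4 = {1, 6}  B5 = {1, 5}  B6 = {2, 5}  B7 = {0, 2}
Tree: B1–B2, B2–B3, B3–B4, B4–B5, B5–B6, B6–B7

Each bag holds 2 vertices, so the decomposition has width 1, which upper-bounds the treewidth. G has an edge, so its treewidth is at least 1. Combining the bounds, tw(G) = 1.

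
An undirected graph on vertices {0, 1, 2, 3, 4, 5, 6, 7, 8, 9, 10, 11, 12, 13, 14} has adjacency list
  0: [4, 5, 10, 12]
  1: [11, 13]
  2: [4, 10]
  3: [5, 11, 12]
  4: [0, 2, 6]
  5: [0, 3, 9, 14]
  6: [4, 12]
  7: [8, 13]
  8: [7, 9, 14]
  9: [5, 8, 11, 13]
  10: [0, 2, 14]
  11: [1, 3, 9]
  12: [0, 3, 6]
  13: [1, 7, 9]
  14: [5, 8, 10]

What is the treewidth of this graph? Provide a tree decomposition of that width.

Treewidth 3.
Bags: B1 = {1, 7, 8, 13}  B2 = {1, 8, 9, 13}  B3 = {1, 8, 9, 11}  B4 = {8, 9, 11, 14}  B5 = {5, 9, 11, 14}  B6 = {3, 5, 11, 14}  B7 = {3, 5, 10, 14}  B8 = {0, 3, 5, 10}  B9 = {0, 3, 10, 12}  B10 = {0, 2, 10, 12}  B11 = {0, 2, 4, 12}  B12 = {2, 4, 6, 12}
Tree: B1–B2, B2–B3, B3–B4, B4–B5, B5–B6, B6–B7, B7–B8, B8–B9, B9–B10, B10–B11, B11–B12

The largest bag has 4 vertices, giving width 3; this decomposition certifies tw(G) ≤ 3. For the lower bound: the 4 vertex sets {1,7,13}, {8}, {9}, {3,5,11,14} are disjoint, each induces a connected subgraph, and every pair is joined by at least one edge of G. Contracting each set to a single vertex therefore yields K_{4} as a minor, and since treewidth is minor-monotone, tw(G) ≥ tw(K_{4}) = 3. The upper and lower bounds meet at 3, so that is the treewidth.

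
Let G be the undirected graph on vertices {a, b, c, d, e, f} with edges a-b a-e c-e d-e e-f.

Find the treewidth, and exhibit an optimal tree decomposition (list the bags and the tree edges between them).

Every bag has size at most 2, so the width is 2 − 1 = 1 and tw(G) ≤ 1. Any graph with an edge has treewidth ≥ 1, and G has the edge f–e. Hence tw(G) = 1 exactly.

Treewidth 1.
One such decomposition:
Bags: B1 = {e, f}  B2 = {d, e}  B3 = {a, e}  B4 = {a, b}  B5 = {c, e}
Tree: B1–B2, B1–B3, B3–B4, B2–B5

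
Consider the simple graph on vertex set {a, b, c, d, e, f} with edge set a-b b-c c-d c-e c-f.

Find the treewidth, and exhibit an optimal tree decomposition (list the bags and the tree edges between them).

Each bag holds 2 vertices, so the decomposition has width 1, which upper-bounds the treewidth. Any graph with an edge has treewidth ≥ 1, and G has the edge c–d. Combining the bounds, tw(G) = 1.

Treewidth 1.
Bags: B1 = {c, d}  B2 = {b, c}  B3 = {c, e}  B4 = {c, f}  B5 = {a, b}
Tree: B1–B2, B1–B3, B3–B4, B2–B5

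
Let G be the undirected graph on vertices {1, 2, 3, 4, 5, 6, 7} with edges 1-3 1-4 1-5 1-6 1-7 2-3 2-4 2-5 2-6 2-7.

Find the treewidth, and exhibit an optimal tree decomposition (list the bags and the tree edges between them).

Each bag holds 3 vertices, so the decomposition has width 2, which upper-bounds the treewidth. The edges 2–3–1–5–2 form a cycle, so G is not a tree and its treewidth is at least 2. Hence tw(G) = 2 exactly.

Treewidth 2.
One such decomposition:
Bags: B1 = {1, 2, 3}  B2 = {1, 2, 5}  B3 = {1, 2, 4}  B4 = {1, 2, 6}  B5 = {1, 2, 7}
Tree: B1–B2, B2–B3, B3–B4, B4–B5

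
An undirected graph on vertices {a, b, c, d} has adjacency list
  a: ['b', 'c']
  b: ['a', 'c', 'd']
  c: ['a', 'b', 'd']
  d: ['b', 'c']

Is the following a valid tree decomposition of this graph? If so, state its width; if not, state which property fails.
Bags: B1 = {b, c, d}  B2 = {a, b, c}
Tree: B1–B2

Every vertex of G appears in some bag (union = {a, b, c, d}); every edge is covered by a bag; and for each vertex v the set of bags containing v is connected in the bag tree. The decomposition is therefore valid. The largest bag has 3 vertices, so the width is 2.

Yes; width 2.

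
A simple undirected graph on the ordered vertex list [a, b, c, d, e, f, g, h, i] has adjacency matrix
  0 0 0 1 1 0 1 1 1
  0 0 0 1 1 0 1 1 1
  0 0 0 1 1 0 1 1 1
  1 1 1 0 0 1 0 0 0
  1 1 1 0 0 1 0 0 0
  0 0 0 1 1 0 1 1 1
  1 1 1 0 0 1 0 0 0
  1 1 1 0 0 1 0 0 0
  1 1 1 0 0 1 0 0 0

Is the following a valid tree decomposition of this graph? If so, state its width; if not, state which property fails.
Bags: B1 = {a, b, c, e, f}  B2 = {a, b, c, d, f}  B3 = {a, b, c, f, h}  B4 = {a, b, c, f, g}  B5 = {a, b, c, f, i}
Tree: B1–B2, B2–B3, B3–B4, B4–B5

Yes; width 4.

Every vertex of G appears in some bag (union = {a, b, c, d, e, f, g, h, i}); every edge is covered by a bag; and for each vertex v the set of bags containing v is connected in the bag tree. The decomposition is therefore valid. The largest bag has 5 vertices, so the width is 4.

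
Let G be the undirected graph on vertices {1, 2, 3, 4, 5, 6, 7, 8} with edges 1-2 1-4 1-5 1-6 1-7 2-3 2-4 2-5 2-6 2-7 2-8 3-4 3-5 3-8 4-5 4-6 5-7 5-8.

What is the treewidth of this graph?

A width-3 tree decomposition is:
Bags: B1 = {2, 3, 5, 8}  B2 = {2, 3, 4, 5}  B3 = {1, 2, 4, 5}  B4 = {1, 2, 4, 6}  B5 = {1, 2, 5, 7}
Tree: B1–B2, B2–B3, B3–B4, B3–B5
Each bag holds 4 vertices, so the decomposition has width 3, which upper-bounds the treewidth. Conversely, {2, 3, 5, 8} is a clique of size 4, and the vertices of any clique must share a bag in every tree decomposition; so some bag has ≥ 4 vertices and tw(G) ≥ 3. The upper and lower bounds meet at 3, so that is the treewidth.

3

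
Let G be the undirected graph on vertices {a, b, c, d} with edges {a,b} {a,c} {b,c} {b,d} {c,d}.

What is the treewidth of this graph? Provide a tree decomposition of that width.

Treewidth 2.
One such decomposition:
Bags: B1 = {a, b, c}  B2 = {b, c, d}
Tree: B1–B2

Each bag holds 3 vertices, so the decomposition has width 2, which upper-bounds the treewidth. For the lower bound, the 3 vertices {b, c, d} are pairwise adjacent, and any tree decomposition puts a clique entirely inside one bag — forcing width ≥ 2. Hence tw(G) = 2 exactly.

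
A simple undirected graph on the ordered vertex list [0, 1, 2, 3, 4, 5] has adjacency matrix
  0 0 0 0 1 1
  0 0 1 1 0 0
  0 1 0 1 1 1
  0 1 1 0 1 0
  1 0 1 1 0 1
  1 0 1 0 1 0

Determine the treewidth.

2

A width-2 tree decomposition is:
Bags: B1 = {2, 4, 5}  B2 = {2, 3, 4}  B3 = {0, 4, 5}  B4 = {1, 2, 3}
Tree: B1–B2, B1–B3, B2–B4
Each bag holds 3 vertices, so the decomposition has width 2, which upper-bounds the treewidth. On the other hand G contains the 3-clique {0, 4, 5}. A clique must lie in a single bag of any decomposition, so no decomposition can have width below 2. Hence tw(G) = 2 exactly.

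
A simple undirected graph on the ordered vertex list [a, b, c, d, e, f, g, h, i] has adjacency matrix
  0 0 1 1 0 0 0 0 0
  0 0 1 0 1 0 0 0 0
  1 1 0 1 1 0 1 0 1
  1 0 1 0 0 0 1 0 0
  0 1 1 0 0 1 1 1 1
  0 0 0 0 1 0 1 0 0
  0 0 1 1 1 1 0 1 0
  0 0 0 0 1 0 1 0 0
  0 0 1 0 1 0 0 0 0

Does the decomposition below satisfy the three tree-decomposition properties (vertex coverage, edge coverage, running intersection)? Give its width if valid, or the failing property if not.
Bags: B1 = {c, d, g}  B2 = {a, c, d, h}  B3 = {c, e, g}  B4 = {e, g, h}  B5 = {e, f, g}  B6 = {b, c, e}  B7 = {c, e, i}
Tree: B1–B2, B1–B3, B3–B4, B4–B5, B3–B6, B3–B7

No — bags containing vertex h are not connected in the tree.

A tree decomposition must satisfy three properties: every vertex lies in some bag; for every edge, both endpoints lie together in some bag; and for every vertex, the bags containing it form a connected subtree. Here bags containing vertex h are not connected in the tree, so the decomposition is invalid.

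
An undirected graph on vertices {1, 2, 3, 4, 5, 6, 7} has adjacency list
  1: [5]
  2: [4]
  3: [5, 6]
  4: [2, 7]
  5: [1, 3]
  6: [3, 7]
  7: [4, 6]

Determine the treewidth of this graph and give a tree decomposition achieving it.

Each bag holds 2 vertices, so the decomposition has width 1, which upper-bounds the treewidth. Any graph with an edge has treewidth ≥ 1, and G has the edge 2–4. The upper and lower bounds meet at 1, so that is the treewidth.

Treewidth 1.
One such decomposition:
Bags: B1 = {2, 4}  B2 = {4, 7}  B3 = {6, 7}  B4 = {3, 6}  B5 = {3, 5}  B6 = {1, 5}
Tree: B1–B2, B2–B3, B3–B4, B4–B5, B5–B6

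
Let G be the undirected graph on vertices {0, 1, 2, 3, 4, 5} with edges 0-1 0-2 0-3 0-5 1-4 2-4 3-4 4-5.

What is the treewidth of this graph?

2

A width-2 tree decomposition is:
Bags: B1 = {0, 3, 4}  B2 = {0, 4, 5}  B3 = {0, 2, 4}  B4 = {0, 1, 4}
Tree: B1–B2, B2–B3, B3–B4
Every bag has size at most 3, so the width is 3 − 1 = 2 and tw(G) ≤ 2. For the lower bound, G contains the cycle 3–0–5–4–3, so G is not a forest; only forests have treewidth ≤ 1, hence tw(G) ≥ 2. Hence tw(G) = 2 exactly.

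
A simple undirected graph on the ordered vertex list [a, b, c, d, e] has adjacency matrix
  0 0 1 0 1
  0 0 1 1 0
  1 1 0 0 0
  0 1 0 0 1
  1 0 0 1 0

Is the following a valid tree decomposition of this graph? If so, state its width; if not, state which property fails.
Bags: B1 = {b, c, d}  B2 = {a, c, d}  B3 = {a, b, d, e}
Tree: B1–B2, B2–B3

A tree decomposition must satisfy three properties: every vertex lies in some bag; for every edge, both endpoints lie together in some bag; and for every vertex, the bags containing it form a connected subtree. Here bags containing vertex b are not connected in the tree, so the decomposition is invalid.

No — bags containing vertex b are not connected in the tree.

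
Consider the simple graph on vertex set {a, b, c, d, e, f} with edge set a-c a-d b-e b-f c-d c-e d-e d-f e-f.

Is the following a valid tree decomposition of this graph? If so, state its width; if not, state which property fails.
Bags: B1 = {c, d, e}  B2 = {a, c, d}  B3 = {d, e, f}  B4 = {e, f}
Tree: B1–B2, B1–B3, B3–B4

No — vertex b appears in no bag.

A tree decomposition must satisfy three properties: every vertex lies in some bag; for every edge, both endpoints lie together in some bag; and for every vertex, the bags containing it form a connected subtree. Here vertex b appears in no bag, so the decomposition is invalid.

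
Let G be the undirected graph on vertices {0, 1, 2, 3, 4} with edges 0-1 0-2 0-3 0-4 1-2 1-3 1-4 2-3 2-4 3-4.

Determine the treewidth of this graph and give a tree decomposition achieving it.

Treewidth 4.
Bags: B1 = {0, 1, 2, 3, 4}
Tree: (single bag)

With just one bag of size 5, the width is 5 − 1 = 4, so tw(G) ≤ 4. On the other hand G contains the 5-clique {0, 1, 2, 3, 4}. A clique must lie in a single bag of any decomposition, so no decomposition can have width below 4. Therefore the treewidth is 4.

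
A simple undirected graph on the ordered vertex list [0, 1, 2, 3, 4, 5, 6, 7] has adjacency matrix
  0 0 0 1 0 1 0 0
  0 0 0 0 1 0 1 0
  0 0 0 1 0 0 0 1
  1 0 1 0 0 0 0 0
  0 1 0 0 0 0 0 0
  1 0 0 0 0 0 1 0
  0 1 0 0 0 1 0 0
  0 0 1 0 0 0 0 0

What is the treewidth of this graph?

1

A width-1 tree decomposition is:
Bags: B1 = {2, 7}  B2 = {2, 3}  B3 = {0, 3}  B4 = {0, 5}  B5 = {5, 6}  B6 = {1, 6}  B7 = {1, 4}
Tree: B1–B2, B2–B3, B3–B4, B4–B5, B5–B6, B6–B7
The largest bag has 2 vertices, giving width 1; this decomposition certifies tw(G) ≤ 1. Since G has at least one edge (e.g. 7–2), it is not an edgeless graph, so tw(G) ≥ 1. Combining the bounds, tw(G) = 1.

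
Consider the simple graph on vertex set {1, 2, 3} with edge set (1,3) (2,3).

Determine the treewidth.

1

A width-1 tree decomposition is:
Bags: B1 = {1, 3}  B2 = {2, 3}
Tree: B1–B2
Each bag holds 2 vertices, so the decomposition has width 1, which upper-bounds the treewidth. Any graph with an edge has treewidth ≥ 1, and G has the edge 3–1. The upper and lower bounds meet at 1, so that is the treewidth.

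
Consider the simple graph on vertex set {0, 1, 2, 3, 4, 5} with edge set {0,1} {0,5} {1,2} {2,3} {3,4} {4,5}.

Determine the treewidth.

2

A width-2 tree decomposition is:
Bags: B1 = {3, 4, 5}  B2 = {2, 3, 5}  B3 = {1, 2, 5}  B4 = {0, 1, 5}
Tree: B1–B2, B2–B3, B3–B4
The largest bag has 3 vertices, giving width 2; this decomposition certifies tw(G) ≤ 2. Since 5–4–3–2–1–0–5 is a cycle in G, G is not acyclic. Forests are exactly the graphs of treewidth ≤ 1, so tw(G) ≥ 2. Combining the bounds, tw(G) = 2.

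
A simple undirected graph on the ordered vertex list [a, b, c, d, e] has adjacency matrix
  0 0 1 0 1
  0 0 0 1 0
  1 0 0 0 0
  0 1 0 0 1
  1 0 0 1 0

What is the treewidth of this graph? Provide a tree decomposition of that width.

Treewidth 1.
Bags: B1 = {b, d}  B2 = {d, e}  B3 = {a, e}  B4 = {a, c}
Tree: B1–B2, B2–B3, B3–B4

The largest bag has 2 vertices, giving width 1; this decomposition certifies tw(G) ≤ 1. Since G has at least one edge (e.g. b–d), it is not an edgeless graph, so tw(G) ≥ 1. Therefore the treewidth is 1.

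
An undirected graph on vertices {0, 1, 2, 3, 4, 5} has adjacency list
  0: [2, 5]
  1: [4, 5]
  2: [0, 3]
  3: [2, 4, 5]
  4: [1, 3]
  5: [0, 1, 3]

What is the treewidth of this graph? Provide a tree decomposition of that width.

Each bag holds 3 vertices, so the decomposition has width 2, which upper-bounds the treewidth. For the lower bound, G contains the cycle 2–0–5–3–2, so G is not a forest; only forests have treewidth ≤ 1, hence tw(G) ≥ 2. Combining the bounds, tw(G) = 2.

Treewidth 2.
One optimal decomposition is:
Bags: B1 = {0, 2, 3}  B2 = {0, 3, 5}  B3 = {3, 4, 5}  B4 = {1, 4, 5}
Tree: B1–B2, B2–B3, B3–B4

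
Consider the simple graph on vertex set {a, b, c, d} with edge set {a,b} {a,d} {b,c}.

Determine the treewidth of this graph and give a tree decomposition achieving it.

Treewidth 1.
Bags: B1 = {a, d}  B2 = {a, b}  B3 = {b, c}
Tree: B1–B2, B2–B3

The largest bag has 2 vertices, giving width 1; this decomposition certifies tw(G) ≤ 1. Since G has at least one edge (e.g. d–a), it is not an edgeless graph, so tw(G) ≥ 1. Therefore the treewidth is 1.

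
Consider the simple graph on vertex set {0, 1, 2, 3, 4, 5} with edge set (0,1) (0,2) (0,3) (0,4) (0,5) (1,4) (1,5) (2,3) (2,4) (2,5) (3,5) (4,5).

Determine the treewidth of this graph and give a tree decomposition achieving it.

Treewidth 3.
Bags: B1 = {0, 2, 4, 5}  B2 = {0, 2, 3, 5}  B3 = {0, 1, 4, 5}
Tree: B1–B2, B1–B3

Each bag holds 4 vertices, so the decomposition has width 3, which upper-bounds the treewidth. For the lower bound, the 4 vertices {0, 1, 4, 5} are pairwise adjacent, and any tree decomposition puts a clique entirely inside one bag — forcing width ≥ 3. The upper and lower bounds meet at 3, so that is the treewidth.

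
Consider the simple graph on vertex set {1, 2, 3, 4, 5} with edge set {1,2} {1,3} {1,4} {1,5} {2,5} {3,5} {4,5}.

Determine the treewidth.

2

A width-2 tree decomposition is:
Bags: B1 = {1, 3, 5}  B2 = {1, 4, 5}  B3 = {1, 2, 5}
Tree: B1–B2, B2–B3
Every bag has size at most 3, so the width is 3 − 1 = 2 and tw(G) ≤ 2. On the other hand G contains the 3-clique {1, 2, 5}. A clique must lie in a single bag of any decomposition, so no decomposition can have width below 2. Combining the bounds, tw(G) = 2.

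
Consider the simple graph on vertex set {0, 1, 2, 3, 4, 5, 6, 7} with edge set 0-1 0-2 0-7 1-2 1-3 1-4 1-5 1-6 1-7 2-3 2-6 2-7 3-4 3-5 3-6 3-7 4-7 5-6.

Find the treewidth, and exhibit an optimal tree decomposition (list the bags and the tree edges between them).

Each bag holds 4 vertices, so the decomposition has width 3, which upper-bounds the treewidth. For the lower bound, the 4 vertices {0, 1, 2, 7} are pairwise adjacent, and any tree decomposition puts a clique entirely inside one bag — forcing width ≥ 3. Hence tw(G) = 3 exactly.

Treewidth 3.
One such decomposition:
Bags: B1 = {1, 2, 3, 7}  B2 = {1, 2, 3, 6}  B3 = {1, 3, 4, 7}  B4 = {0, 1, 2, 7}  B5 = {1, 3, 5, 6}
Tree: B1–B2, B1–B3, B1–B4, B2–B5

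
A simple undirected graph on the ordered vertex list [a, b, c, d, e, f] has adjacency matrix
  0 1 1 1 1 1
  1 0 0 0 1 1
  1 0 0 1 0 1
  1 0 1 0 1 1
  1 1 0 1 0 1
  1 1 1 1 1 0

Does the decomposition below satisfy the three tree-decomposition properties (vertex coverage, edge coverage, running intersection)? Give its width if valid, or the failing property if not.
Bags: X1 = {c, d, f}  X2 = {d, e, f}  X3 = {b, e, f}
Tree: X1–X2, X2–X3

No — vertex a appears in no bag.

A tree decomposition must satisfy three properties: every vertex lies in some bag; for every edge, both endpoints lie together in some bag; and for every vertex, the bags containing it form a connected subtree. Here vertex a appears in no bag, so the decomposition is invalid.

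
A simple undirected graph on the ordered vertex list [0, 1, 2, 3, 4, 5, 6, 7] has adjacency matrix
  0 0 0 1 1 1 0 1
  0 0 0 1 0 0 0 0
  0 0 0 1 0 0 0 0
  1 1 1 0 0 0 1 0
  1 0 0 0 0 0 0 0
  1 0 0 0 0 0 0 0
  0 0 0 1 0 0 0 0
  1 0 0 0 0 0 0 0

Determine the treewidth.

A width-1 tree decomposition is:
Bags: B1 = {0, 7}  B2 = {0, 4}  B3 = {0, 3}  B4 = {3, 6}  B5 = {2, 3}  B6 = {1, 3}  B7 = {0, 5}
Tree: B1–B2, B1–B3, B3–B4, B3–B5, B4–B6, B1–B7
Each bag holds 2 vertices, so the decomposition has width 1, which upper-bounds the treewidth. Since G has at least one edge (e.g. 0–7), it is not an edgeless graph, so tw(G) ≥ 1. Therefore the treewidth is 1.

1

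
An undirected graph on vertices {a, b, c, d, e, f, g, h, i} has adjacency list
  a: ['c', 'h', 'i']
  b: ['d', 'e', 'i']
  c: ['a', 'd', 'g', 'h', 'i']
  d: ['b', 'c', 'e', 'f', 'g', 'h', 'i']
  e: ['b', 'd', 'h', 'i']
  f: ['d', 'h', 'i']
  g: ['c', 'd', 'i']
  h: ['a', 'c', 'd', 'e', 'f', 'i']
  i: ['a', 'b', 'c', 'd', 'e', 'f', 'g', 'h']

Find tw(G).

A width-3 tree decomposition is:
Bags: B1 = {d, e, h, i}  B2 = {d, f, h, i}  B3 = {c, d, h, i}  B4 = {a, c, h, i}  B5 = {b, d, e, i}  B6 = {c, d, g, i}
Tree: B1–B2, B1–B3, B3–B4, B1–B5, B3–B6
Every bag has size at most 4, so the width is 4 − 1 = 3 and tw(G) ≤ 3. Conversely, {c, d, g, i} is a clique of size 4, and the vertices of any clique must share a bag in every tree decomposition; so some bag has ≥ 4 vertices and tw(G) ≥ 3. Hence tw(G) = 3 exactly.

3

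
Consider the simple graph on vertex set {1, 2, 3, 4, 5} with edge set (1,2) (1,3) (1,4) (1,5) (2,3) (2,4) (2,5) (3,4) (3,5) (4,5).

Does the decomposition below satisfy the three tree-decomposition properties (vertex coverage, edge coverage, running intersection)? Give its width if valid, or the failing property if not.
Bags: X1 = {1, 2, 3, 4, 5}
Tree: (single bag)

Yes; width 4.

Checking the three conditions: (i) the bags cover all of {1, 2, 3, 4, 5}; (ii) for each edge, some bag contains both endpoints; (iii) the bags containing any fixed vertex form a subtree. All hold, so the decomposition is valid with width 5 − 1 = 4.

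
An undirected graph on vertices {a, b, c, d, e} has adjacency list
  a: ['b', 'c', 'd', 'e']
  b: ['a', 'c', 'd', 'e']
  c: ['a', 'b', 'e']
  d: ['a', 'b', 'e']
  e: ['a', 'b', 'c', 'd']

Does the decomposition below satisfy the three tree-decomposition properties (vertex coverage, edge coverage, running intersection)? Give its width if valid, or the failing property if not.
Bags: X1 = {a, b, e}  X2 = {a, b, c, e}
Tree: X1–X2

A tree decomposition must satisfy three properties: every vertex lies in some bag; for every edge, both endpoints lie together in some bag; and for every vertex, the bags containing it form a connected subtree. Here vertex d appears in no bag, so the decomposition is invalid.

No — vertex d appears in no bag.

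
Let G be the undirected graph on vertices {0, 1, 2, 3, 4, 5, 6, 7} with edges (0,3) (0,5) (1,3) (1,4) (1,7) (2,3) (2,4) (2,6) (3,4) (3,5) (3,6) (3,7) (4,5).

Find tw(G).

2

A width-2 tree decomposition is:
Bags: B1 = {2, 3, 4}  B2 = {3, 4, 5}  B3 = {2, 3, 6}  B4 = {0, 3, 5}  B5 = {1, 3, 4}  B6 = {1, 3, 7}
Tree: B1–B2, B1–B3, B2–B4, B1–B5, B5–B6
Every bag has size at most 3, so the width is 3 − 1 = 2 and tw(G) ≤ 2. For the lower bound, the 3 vertices {0, 3, 5} are pairwise adjacent, and any tree decomposition puts a clique entirely inside one bag — forcing width ≥ 2. Hence tw(G) = 2 exactly.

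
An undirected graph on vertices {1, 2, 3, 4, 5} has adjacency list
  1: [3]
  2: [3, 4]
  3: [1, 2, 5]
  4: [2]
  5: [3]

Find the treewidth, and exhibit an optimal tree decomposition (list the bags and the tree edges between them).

Treewidth 1.
Bags: B1 = {1, 3}  B2 = {3, 5}  B3 = {2, 3}  B4 = {2, 4}
Tree: B1–B2, B2–B3, B3–B4

Every bag has size at most 2, so the width is 2 − 1 = 1 and tw(G) ≤ 1. Since G has at least one edge (e.g. 1–3), it is not an edgeless graph, so tw(G) ≥ 1. The upper and lower bounds meet at 1, so that is the treewidth.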